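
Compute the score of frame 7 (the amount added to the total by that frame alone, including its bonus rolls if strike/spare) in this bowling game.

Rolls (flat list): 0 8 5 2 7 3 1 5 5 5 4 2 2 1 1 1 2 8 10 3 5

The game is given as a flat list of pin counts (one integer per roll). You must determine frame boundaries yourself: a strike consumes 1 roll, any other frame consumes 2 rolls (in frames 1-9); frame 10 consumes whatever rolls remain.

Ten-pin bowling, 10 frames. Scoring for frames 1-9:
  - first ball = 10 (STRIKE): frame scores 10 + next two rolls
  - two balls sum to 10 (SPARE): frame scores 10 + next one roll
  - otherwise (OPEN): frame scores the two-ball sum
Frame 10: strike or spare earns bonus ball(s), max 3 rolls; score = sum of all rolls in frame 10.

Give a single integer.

Frame 1: OPEN (0+8=8). Cumulative: 8
Frame 2: OPEN (5+2=7). Cumulative: 15
Frame 3: SPARE (7+3=10). 10 + next roll (1) = 11. Cumulative: 26
Frame 4: OPEN (1+5=6). Cumulative: 32
Frame 5: SPARE (5+5=10). 10 + next roll (4) = 14. Cumulative: 46
Frame 6: OPEN (4+2=6). Cumulative: 52
Frame 7: OPEN (2+1=3). Cumulative: 55
Frame 8: OPEN (1+1=2). Cumulative: 57
Frame 9: SPARE (2+8=10). 10 + next roll (10) = 20. Cumulative: 77

Answer: 3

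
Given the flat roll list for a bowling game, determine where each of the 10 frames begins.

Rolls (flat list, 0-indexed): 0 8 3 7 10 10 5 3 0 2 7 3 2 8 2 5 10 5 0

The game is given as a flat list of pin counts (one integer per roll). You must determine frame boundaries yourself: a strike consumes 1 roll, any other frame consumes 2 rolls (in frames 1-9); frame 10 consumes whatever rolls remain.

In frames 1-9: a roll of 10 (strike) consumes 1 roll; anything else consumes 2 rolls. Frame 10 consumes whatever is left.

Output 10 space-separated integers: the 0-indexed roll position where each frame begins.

Answer: 0 2 4 5 6 8 10 12 14 16

Derivation:
Frame 1 starts at roll index 0: rolls=0,8 (sum=8), consumes 2 rolls
Frame 2 starts at roll index 2: rolls=3,7 (sum=10), consumes 2 rolls
Frame 3 starts at roll index 4: roll=10 (strike), consumes 1 roll
Frame 4 starts at roll index 5: roll=10 (strike), consumes 1 roll
Frame 5 starts at roll index 6: rolls=5,3 (sum=8), consumes 2 rolls
Frame 6 starts at roll index 8: rolls=0,2 (sum=2), consumes 2 rolls
Frame 7 starts at roll index 10: rolls=7,3 (sum=10), consumes 2 rolls
Frame 8 starts at roll index 12: rolls=2,8 (sum=10), consumes 2 rolls
Frame 9 starts at roll index 14: rolls=2,5 (sum=7), consumes 2 rolls
Frame 10 starts at roll index 16: 3 remaining rolls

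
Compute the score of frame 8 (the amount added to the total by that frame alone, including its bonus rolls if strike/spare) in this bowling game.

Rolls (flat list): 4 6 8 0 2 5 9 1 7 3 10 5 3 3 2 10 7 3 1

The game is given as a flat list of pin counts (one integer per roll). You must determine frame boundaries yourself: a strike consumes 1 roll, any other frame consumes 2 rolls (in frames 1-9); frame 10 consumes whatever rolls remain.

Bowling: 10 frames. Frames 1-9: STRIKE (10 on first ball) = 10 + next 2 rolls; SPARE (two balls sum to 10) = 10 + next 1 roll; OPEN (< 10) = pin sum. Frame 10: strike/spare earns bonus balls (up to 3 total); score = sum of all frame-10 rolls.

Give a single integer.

Frame 1: SPARE (4+6=10). 10 + next roll (8) = 18. Cumulative: 18
Frame 2: OPEN (8+0=8). Cumulative: 26
Frame 3: OPEN (2+5=7). Cumulative: 33
Frame 4: SPARE (9+1=10). 10 + next roll (7) = 17. Cumulative: 50
Frame 5: SPARE (7+3=10). 10 + next roll (10) = 20. Cumulative: 70
Frame 6: STRIKE. 10 + next two rolls (5+3) = 18. Cumulative: 88
Frame 7: OPEN (5+3=8). Cumulative: 96
Frame 8: OPEN (3+2=5). Cumulative: 101
Frame 9: STRIKE. 10 + next two rolls (7+3) = 20. Cumulative: 121
Frame 10: SPARE. Sum of all frame-10 rolls (7+3+1) = 11. Cumulative: 132

Answer: 5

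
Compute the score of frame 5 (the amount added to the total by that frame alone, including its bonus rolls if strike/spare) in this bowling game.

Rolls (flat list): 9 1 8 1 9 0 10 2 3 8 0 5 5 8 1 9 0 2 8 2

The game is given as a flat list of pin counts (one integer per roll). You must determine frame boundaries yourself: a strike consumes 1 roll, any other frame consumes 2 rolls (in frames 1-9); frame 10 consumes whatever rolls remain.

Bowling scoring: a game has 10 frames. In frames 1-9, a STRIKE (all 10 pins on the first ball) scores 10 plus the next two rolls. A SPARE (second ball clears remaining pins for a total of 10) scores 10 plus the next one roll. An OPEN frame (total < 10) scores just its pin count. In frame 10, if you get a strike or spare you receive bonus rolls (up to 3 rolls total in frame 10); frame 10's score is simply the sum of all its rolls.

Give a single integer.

Answer: 5

Derivation:
Frame 1: SPARE (9+1=10). 10 + next roll (8) = 18. Cumulative: 18
Frame 2: OPEN (8+1=9). Cumulative: 27
Frame 3: OPEN (9+0=9). Cumulative: 36
Frame 4: STRIKE. 10 + next two rolls (2+3) = 15. Cumulative: 51
Frame 5: OPEN (2+3=5). Cumulative: 56
Frame 6: OPEN (8+0=8). Cumulative: 64
Frame 7: SPARE (5+5=10). 10 + next roll (8) = 18. Cumulative: 82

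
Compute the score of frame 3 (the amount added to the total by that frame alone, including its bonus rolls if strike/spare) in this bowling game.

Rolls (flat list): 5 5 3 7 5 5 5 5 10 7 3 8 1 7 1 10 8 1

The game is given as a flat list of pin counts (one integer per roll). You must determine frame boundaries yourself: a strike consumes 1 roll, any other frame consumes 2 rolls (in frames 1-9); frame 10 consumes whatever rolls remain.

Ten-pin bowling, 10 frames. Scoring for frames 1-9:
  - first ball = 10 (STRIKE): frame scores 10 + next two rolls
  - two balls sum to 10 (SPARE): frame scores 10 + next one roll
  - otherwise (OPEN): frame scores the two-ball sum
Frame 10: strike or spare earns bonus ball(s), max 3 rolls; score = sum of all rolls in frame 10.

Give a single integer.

Frame 1: SPARE (5+5=10). 10 + next roll (3) = 13. Cumulative: 13
Frame 2: SPARE (3+7=10). 10 + next roll (5) = 15. Cumulative: 28
Frame 3: SPARE (5+5=10). 10 + next roll (5) = 15. Cumulative: 43
Frame 4: SPARE (5+5=10). 10 + next roll (10) = 20. Cumulative: 63
Frame 5: STRIKE. 10 + next two rolls (7+3) = 20. Cumulative: 83

Answer: 15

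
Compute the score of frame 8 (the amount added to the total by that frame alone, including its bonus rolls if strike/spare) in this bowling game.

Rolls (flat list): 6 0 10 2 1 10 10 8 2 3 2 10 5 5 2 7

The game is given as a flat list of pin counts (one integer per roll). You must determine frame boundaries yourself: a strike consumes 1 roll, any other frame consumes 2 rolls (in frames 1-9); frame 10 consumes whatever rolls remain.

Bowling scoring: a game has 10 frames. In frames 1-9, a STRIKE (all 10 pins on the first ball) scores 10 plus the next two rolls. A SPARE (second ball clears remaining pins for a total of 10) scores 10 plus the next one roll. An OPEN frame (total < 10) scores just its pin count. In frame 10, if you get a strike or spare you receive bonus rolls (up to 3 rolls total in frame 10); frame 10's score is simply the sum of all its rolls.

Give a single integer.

Answer: 20

Derivation:
Frame 1: OPEN (6+0=6). Cumulative: 6
Frame 2: STRIKE. 10 + next two rolls (2+1) = 13. Cumulative: 19
Frame 3: OPEN (2+1=3). Cumulative: 22
Frame 4: STRIKE. 10 + next two rolls (10+8) = 28. Cumulative: 50
Frame 5: STRIKE. 10 + next two rolls (8+2) = 20. Cumulative: 70
Frame 6: SPARE (8+2=10). 10 + next roll (3) = 13. Cumulative: 83
Frame 7: OPEN (3+2=5). Cumulative: 88
Frame 8: STRIKE. 10 + next two rolls (5+5) = 20. Cumulative: 108
Frame 9: SPARE (5+5=10). 10 + next roll (2) = 12. Cumulative: 120
Frame 10: OPEN. Sum of all frame-10 rolls (2+7) = 9. Cumulative: 129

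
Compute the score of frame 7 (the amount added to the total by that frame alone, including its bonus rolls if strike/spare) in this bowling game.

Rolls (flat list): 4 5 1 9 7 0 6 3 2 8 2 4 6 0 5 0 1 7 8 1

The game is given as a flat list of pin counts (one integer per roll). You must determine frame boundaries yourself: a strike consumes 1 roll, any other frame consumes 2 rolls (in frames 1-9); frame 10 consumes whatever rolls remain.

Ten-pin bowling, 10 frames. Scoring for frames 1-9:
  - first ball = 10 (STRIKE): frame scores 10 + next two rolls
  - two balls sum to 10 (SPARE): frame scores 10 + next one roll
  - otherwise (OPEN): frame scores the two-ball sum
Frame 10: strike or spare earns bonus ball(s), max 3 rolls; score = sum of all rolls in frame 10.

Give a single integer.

Answer: 6

Derivation:
Frame 1: OPEN (4+5=9). Cumulative: 9
Frame 2: SPARE (1+9=10). 10 + next roll (7) = 17. Cumulative: 26
Frame 3: OPEN (7+0=7). Cumulative: 33
Frame 4: OPEN (6+3=9). Cumulative: 42
Frame 5: SPARE (2+8=10). 10 + next roll (2) = 12. Cumulative: 54
Frame 6: OPEN (2+4=6). Cumulative: 60
Frame 7: OPEN (6+0=6). Cumulative: 66
Frame 8: OPEN (5+0=5). Cumulative: 71
Frame 9: OPEN (1+7=8). Cumulative: 79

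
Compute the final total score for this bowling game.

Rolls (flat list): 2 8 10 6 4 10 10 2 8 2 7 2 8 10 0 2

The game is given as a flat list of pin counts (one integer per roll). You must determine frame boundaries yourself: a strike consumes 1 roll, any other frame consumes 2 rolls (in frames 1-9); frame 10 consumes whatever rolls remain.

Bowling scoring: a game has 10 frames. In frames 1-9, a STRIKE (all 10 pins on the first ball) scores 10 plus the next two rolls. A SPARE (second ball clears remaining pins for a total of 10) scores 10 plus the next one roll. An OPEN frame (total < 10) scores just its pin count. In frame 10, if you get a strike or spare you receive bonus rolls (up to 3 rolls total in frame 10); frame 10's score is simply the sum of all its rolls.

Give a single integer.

Frame 1: SPARE (2+8=10). 10 + next roll (10) = 20. Cumulative: 20
Frame 2: STRIKE. 10 + next two rolls (6+4) = 20. Cumulative: 40
Frame 3: SPARE (6+4=10). 10 + next roll (10) = 20. Cumulative: 60
Frame 4: STRIKE. 10 + next two rolls (10+2) = 22. Cumulative: 82
Frame 5: STRIKE. 10 + next two rolls (2+8) = 20. Cumulative: 102
Frame 6: SPARE (2+8=10). 10 + next roll (2) = 12. Cumulative: 114
Frame 7: OPEN (2+7=9). Cumulative: 123
Frame 8: SPARE (2+8=10). 10 + next roll (10) = 20. Cumulative: 143
Frame 9: STRIKE. 10 + next two rolls (0+2) = 12. Cumulative: 155
Frame 10: OPEN. Sum of all frame-10 rolls (0+2) = 2. Cumulative: 157

Answer: 157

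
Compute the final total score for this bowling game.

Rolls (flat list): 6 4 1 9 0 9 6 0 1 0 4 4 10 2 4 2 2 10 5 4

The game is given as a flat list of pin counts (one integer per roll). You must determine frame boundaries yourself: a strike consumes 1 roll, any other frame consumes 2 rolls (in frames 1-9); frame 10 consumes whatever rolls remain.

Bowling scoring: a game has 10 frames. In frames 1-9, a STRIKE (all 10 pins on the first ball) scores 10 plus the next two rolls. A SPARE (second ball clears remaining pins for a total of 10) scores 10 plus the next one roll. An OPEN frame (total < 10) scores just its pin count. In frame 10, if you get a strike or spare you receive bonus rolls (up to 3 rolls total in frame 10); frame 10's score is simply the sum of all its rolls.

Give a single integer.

Answer: 90

Derivation:
Frame 1: SPARE (6+4=10). 10 + next roll (1) = 11. Cumulative: 11
Frame 2: SPARE (1+9=10). 10 + next roll (0) = 10. Cumulative: 21
Frame 3: OPEN (0+9=9). Cumulative: 30
Frame 4: OPEN (6+0=6). Cumulative: 36
Frame 5: OPEN (1+0=1). Cumulative: 37
Frame 6: OPEN (4+4=8). Cumulative: 45
Frame 7: STRIKE. 10 + next two rolls (2+4) = 16. Cumulative: 61
Frame 8: OPEN (2+4=6). Cumulative: 67
Frame 9: OPEN (2+2=4). Cumulative: 71
Frame 10: STRIKE. Sum of all frame-10 rolls (10+5+4) = 19. Cumulative: 90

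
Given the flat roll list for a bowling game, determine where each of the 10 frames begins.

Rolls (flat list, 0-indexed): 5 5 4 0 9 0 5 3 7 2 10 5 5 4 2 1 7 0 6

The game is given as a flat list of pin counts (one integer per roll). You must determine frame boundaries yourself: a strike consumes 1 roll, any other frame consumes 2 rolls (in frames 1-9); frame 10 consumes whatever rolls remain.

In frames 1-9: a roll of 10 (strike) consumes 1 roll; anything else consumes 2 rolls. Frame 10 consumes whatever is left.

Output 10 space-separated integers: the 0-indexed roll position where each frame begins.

Frame 1 starts at roll index 0: rolls=5,5 (sum=10), consumes 2 rolls
Frame 2 starts at roll index 2: rolls=4,0 (sum=4), consumes 2 rolls
Frame 3 starts at roll index 4: rolls=9,0 (sum=9), consumes 2 rolls
Frame 4 starts at roll index 6: rolls=5,3 (sum=8), consumes 2 rolls
Frame 5 starts at roll index 8: rolls=7,2 (sum=9), consumes 2 rolls
Frame 6 starts at roll index 10: roll=10 (strike), consumes 1 roll
Frame 7 starts at roll index 11: rolls=5,5 (sum=10), consumes 2 rolls
Frame 8 starts at roll index 13: rolls=4,2 (sum=6), consumes 2 rolls
Frame 9 starts at roll index 15: rolls=1,7 (sum=8), consumes 2 rolls
Frame 10 starts at roll index 17: 2 remaining rolls

Answer: 0 2 4 6 8 10 11 13 15 17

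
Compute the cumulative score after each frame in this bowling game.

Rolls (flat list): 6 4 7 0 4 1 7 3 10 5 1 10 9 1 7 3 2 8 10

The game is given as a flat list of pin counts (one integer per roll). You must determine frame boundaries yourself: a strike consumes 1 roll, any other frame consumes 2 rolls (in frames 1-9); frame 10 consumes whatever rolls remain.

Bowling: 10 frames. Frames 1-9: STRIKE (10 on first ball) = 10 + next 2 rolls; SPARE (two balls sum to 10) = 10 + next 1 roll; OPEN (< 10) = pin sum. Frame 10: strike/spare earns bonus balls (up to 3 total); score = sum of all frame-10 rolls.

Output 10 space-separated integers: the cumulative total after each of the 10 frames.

Answer: 17 24 29 49 65 71 91 108 120 140

Derivation:
Frame 1: SPARE (6+4=10). 10 + next roll (7) = 17. Cumulative: 17
Frame 2: OPEN (7+0=7). Cumulative: 24
Frame 3: OPEN (4+1=5). Cumulative: 29
Frame 4: SPARE (7+3=10). 10 + next roll (10) = 20. Cumulative: 49
Frame 5: STRIKE. 10 + next two rolls (5+1) = 16. Cumulative: 65
Frame 6: OPEN (5+1=6). Cumulative: 71
Frame 7: STRIKE. 10 + next two rolls (9+1) = 20. Cumulative: 91
Frame 8: SPARE (9+1=10). 10 + next roll (7) = 17. Cumulative: 108
Frame 9: SPARE (7+3=10). 10 + next roll (2) = 12. Cumulative: 120
Frame 10: SPARE. Sum of all frame-10 rolls (2+8+10) = 20. Cumulative: 140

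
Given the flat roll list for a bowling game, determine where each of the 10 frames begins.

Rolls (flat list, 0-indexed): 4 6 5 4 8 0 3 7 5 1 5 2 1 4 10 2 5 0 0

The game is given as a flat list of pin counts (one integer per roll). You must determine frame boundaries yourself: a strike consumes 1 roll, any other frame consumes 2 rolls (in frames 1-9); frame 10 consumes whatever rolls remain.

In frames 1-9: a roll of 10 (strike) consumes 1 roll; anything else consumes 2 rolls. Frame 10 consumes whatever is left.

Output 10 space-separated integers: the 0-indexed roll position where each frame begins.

Answer: 0 2 4 6 8 10 12 14 15 17

Derivation:
Frame 1 starts at roll index 0: rolls=4,6 (sum=10), consumes 2 rolls
Frame 2 starts at roll index 2: rolls=5,4 (sum=9), consumes 2 rolls
Frame 3 starts at roll index 4: rolls=8,0 (sum=8), consumes 2 rolls
Frame 4 starts at roll index 6: rolls=3,7 (sum=10), consumes 2 rolls
Frame 5 starts at roll index 8: rolls=5,1 (sum=6), consumes 2 rolls
Frame 6 starts at roll index 10: rolls=5,2 (sum=7), consumes 2 rolls
Frame 7 starts at roll index 12: rolls=1,4 (sum=5), consumes 2 rolls
Frame 8 starts at roll index 14: roll=10 (strike), consumes 1 roll
Frame 9 starts at roll index 15: rolls=2,5 (sum=7), consumes 2 rolls
Frame 10 starts at roll index 17: 2 remaining rolls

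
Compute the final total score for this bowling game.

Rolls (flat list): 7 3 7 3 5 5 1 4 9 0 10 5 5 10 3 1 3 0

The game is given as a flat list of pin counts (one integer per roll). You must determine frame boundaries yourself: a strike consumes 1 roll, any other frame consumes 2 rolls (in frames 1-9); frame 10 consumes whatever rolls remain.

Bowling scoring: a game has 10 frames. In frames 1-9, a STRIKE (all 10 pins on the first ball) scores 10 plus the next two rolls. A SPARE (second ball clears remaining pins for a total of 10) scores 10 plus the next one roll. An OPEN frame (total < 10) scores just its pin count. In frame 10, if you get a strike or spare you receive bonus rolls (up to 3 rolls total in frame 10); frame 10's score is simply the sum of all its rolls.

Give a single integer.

Answer: 118

Derivation:
Frame 1: SPARE (7+3=10). 10 + next roll (7) = 17. Cumulative: 17
Frame 2: SPARE (7+3=10). 10 + next roll (5) = 15. Cumulative: 32
Frame 3: SPARE (5+5=10). 10 + next roll (1) = 11. Cumulative: 43
Frame 4: OPEN (1+4=5). Cumulative: 48
Frame 5: OPEN (9+0=9). Cumulative: 57
Frame 6: STRIKE. 10 + next two rolls (5+5) = 20. Cumulative: 77
Frame 7: SPARE (5+5=10). 10 + next roll (10) = 20. Cumulative: 97
Frame 8: STRIKE. 10 + next two rolls (3+1) = 14. Cumulative: 111
Frame 9: OPEN (3+1=4). Cumulative: 115
Frame 10: OPEN. Sum of all frame-10 rolls (3+0) = 3. Cumulative: 118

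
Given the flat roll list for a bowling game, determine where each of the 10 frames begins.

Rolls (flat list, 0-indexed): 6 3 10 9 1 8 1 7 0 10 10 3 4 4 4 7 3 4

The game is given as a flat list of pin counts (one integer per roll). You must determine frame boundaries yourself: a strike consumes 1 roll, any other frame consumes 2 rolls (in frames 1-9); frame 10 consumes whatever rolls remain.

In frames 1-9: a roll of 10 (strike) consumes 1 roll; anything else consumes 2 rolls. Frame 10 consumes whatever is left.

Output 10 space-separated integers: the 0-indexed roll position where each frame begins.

Answer: 0 2 3 5 7 9 10 11 13 15

Derivation:
Frame 1 starts at roll index 0: rolls=6,3 (sum=9), consumes 2 rolls
Frame 2 starts at roll index 2: roll=10 (strike), consumes 1 roll
Frame 3 starts at roll index 3: rolls=9,1 (sum=10), consumes 2 rolls
Frame 4 starts at roll index 5: rolls=8,1 (sum=9), consumes 2 rolls
Frame 5 starts at roll index 7: rolls=7,0 (sum=7), consumes 2 rolls
Frame 6 starts at roll index 9: roll=10 (strike), consumes 1 roll
Frame 7 starts at roll index 10: roll=10 (strike), consumes 1 roll
Frame 8 starts at roll index 11: rolls=3,4 (sum=7), consumes 2 rolls
Frame 9 starts at roll index 13: rolls=4,4 (sum=8), consumes 2 rolls
Frame 10 starts at roll index 15: 3 remaining rolls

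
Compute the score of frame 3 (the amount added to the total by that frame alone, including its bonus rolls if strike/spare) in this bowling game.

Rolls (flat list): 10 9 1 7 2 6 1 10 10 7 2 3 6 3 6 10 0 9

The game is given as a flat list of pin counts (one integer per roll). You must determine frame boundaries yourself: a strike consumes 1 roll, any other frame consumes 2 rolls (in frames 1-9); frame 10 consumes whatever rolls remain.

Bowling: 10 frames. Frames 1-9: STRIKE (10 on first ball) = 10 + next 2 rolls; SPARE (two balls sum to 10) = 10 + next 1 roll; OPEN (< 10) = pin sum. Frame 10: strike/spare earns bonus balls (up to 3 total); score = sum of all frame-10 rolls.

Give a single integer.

Frame 1: STRIKE. 10 + next two rolls (9+1) = 20. Cumulative: 20
Frame 2: SPARE (9+1=10). 10 + next roll (7) = 17. Cumulative: 37
Frame 3: OPEN (7+2=9). Cumulative: 46
Frame 4: OPEN (6+1=7). Cumulative: 53
Frame 5: STRIKE. 10 + next two rolls (10+7) = 27. Cumulative: 80

Answer: 9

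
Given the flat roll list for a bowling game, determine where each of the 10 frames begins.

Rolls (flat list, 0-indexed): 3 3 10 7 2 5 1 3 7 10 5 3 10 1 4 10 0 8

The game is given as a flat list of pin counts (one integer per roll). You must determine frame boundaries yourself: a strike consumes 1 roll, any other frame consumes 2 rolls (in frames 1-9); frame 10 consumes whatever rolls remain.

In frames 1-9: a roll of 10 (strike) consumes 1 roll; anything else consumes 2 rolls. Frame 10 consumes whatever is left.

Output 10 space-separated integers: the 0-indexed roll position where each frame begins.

Frame 1 starts at roll index 0: rolls=3,3 (sum=6), consumes 2 rolls
Frame 2 starts at roll index 2: roll=10 (strike), consumes 1 roll
Frame 3 starts at roll index 3: rolls=7,2 (sum=9), consumes 2 rolls
Frame 4 starts at roll index 5: rolls=5,1 (sum=6), consumes 2 rolls
Frame 5 starts at roll index 7: rolls=3,7 (sum=10), consumes 2 rolls
Frame 6 starts at roll index 9: roll=10 (strike), consumes 1 roll
Frame 7 starts at roll index 10: rolls=5,3 (sum=8), consumes 2 rolls
Frame 8 starts at roll index 12: roll=10 (strike), consumes 1 roll
Frame 9 starts at roll index 13: rolls=1,4 (sum=5), consumes 2 rolls
Frame 10 starts at roll index 15: 3 remaining rolls

Answer: 0 2 3 5 7 9 10 12 13 15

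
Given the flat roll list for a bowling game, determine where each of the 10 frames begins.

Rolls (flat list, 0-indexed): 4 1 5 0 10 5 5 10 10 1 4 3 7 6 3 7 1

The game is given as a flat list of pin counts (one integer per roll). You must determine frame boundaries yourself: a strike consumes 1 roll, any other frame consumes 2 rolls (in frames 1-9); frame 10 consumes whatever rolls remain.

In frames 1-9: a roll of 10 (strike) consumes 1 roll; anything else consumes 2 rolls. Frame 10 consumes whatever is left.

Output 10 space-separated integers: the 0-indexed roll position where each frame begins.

Answer: 0 2 4 5 7 8 9 11 13 15

Derivation:
Frame 1 starts at roll index 0: rolls=4,1 (sum=5), consumes 2 rolls
Frame 2 starts at roll index 2: rolls=5,0 (sum=5), consumes 2 rolls
Frame 3 starts at roll index 4: roll=10 (strike), consumes 1 roll
Frame 4 starts at roll index 5: rolls=5,5 (sum=10), consumes 2 rolls
Frame 5 starts at roll index 7: roll=10 (strike), consumes 1 roll
Frame 6 starts at roll index 8: roll=10 (strike), consumes 1 roll
Frame 7 starts at roll index 9: rolls=1,4 (sum=5), consumes 2 rolls
Frame 8 starts at roll index 11: rolls=3,7 (sum=10), consumes 2 rolls
Frame 9 starts at roll index 13: rolls=6,3 (sum=9), consumes 2 rolls
Frame 10 starts at roll index 15: 2 remaining rolls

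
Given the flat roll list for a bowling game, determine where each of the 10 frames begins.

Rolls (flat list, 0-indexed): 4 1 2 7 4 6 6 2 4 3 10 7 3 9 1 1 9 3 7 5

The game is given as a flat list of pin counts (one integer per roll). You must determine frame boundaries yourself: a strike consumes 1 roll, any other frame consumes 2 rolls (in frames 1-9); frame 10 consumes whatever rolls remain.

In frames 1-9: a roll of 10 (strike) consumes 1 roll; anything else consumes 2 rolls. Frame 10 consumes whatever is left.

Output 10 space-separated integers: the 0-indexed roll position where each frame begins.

Answer: 0 2 4 6 8 10 11 13 15 17

Derivation:
Frame 1 starts at roll index 0: rolls=4,1 (sum=5), consumes 2 rolls
Frame 2 starts at roll index 2: rolls=2,7 (sum=9), consumes 2 rolls
Frame 3 starts at roll index 4: rolls=4,6 (sum=10), consumes 2 rolls
Frame 4 starts at roll index 6: rolls=6,2 (sum=8), consumes 2 rolls
Frame 5 starts at roll index 8: rolls=4,3 (sum=7), consumes 2 rolls
Frame 6 starts at roll index 10: roll=10 (strike), consumes 1 roll
Frame 7 starts at roll index 11: rolls=7,3 (sum=10), consumes 2 rolls
Frame 8 starts at roll index 13: rolls=9,1 (sum=10), consumes 2 rolls
Frame 9 starts at roll index 15: rolls=1,9 (sum=10), consumes 2 rolls
Frame 10 starts at roll index 17: 3 remaining rolls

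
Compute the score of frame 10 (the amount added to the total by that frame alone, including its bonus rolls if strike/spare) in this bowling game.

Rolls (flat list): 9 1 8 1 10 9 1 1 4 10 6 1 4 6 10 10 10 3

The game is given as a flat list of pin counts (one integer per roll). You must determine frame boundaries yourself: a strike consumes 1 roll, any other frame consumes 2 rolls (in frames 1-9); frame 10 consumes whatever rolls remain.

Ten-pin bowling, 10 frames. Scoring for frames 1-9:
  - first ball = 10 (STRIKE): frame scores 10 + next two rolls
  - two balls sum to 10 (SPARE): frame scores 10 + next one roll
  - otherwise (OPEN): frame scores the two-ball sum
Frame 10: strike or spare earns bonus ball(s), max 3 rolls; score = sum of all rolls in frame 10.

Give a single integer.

Answer: 23

Derivation:
Frame 1: SPARE (9+1=10). 10 + next roll (8) = 18. Cumulative: 18
Frame 2: OPEN (8+1=9). Cumulative: 27
Frame 3: STRIKE. 10 + next two rolls (9+1) = 20. Cumulative: 47
Frame 4: SPARE (9+1=10). 10 + next roll (1) = 11. Cumulative: 58
Frame 5: OPEN (1+4=5). Cumulative: 63
Frame 6: STRIKE. 10 + next two rolls (6+1) = 17. Cumulative: 80
Frame 7: OPEN (6+1=7). Cumulative: 87
Frame 8: SPARE (4+6=10). 10 + next roll (10) = 20. Cumulative: 107
Frame 9: STRIKE. 10 + next two rolls (10+10) = 30. Cumulative: 137
Frame 10: STRIKE. Sum of all frame-10 rolls (10+10+3) = 23. Cumulative: 160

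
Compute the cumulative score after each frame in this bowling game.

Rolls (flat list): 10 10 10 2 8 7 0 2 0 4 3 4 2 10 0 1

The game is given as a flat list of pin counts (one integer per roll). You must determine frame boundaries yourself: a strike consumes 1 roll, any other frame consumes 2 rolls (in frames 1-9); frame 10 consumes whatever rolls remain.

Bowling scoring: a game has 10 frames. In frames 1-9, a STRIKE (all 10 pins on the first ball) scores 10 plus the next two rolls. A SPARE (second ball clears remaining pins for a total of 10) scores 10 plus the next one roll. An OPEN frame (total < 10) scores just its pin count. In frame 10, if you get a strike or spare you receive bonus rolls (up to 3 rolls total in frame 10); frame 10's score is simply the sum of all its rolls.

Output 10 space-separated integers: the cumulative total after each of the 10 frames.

Frame 1: STRIKE. 10 + next two rolls (10+10) = 30. Cumulative: 30
Frame 2: STRIKE. 10 + next two rolls (10+2) = 22. Cumulative: 52
Frame 3: STRIKE. 10 + next two rolls (2+8) = 20. Cumulative: 72
Frame 4: SPARE (2+8=10). 10 + next roll (7) = 17. Cumulative: 89
Frame 5: OPEN (7+0=7). Cumulative: 96
Frame 6: OPEN (2+0=2). Cumulative: 98
Frame 7: OPEN (4+3=7). Cumulative: 105
Frame 8: OPEN (4+2=6). Cumulative: 111
Frame 9: STRIKE. 10 + next two rolls (0+1) = 11. Cumulative: 122
Frame 10: OPEN. Sum of all frame-10 rolls (0+1) = 1. Cumulative: 123

Answer: 30 52 72 89 96 98 105 111 122 123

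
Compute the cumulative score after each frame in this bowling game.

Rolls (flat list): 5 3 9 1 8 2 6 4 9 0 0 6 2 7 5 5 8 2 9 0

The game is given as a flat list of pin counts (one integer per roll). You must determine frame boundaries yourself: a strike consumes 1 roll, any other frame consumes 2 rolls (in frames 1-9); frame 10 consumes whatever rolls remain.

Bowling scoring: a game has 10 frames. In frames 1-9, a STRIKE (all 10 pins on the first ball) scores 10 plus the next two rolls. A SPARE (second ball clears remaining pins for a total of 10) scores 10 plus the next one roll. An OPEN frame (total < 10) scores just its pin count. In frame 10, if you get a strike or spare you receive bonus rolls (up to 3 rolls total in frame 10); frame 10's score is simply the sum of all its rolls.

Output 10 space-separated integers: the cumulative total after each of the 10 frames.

Answer: 8 26 42 61 70 76 85 103 122 131

Derivation:
Frame 1: OPEN (5+3=8). Cumulative: 8
Frame 2: SPARE (9+1=10). 10 + next roll (8) = 18. Cumulative: 26
Frame 3: SPARE (8+2=10). 10 + next roll (6) = 16. Cumulative: 42
Frame 4: SPARE (6+4=10). 10 + next roll (9) = 19. Cumulative: 61
Frame 5: OPEN (9+0=9). Cumulative: 70
Frame 6: OPEN (0+6=6). Cumulative: 76
Frame 7: OPEN (2+7=9). Cumulative: 85
Frame 8: SPARE (5+5=10). 10 + next roll (8) = 18. Cumulative: 103
Frame 9: SPARE (8+2=10). 10 + next roll (9) = 19. Cumulative: 122
Frame 10: OPEN. Sum of all frame-10 rolls (9+0) = 9. Cumulative: 131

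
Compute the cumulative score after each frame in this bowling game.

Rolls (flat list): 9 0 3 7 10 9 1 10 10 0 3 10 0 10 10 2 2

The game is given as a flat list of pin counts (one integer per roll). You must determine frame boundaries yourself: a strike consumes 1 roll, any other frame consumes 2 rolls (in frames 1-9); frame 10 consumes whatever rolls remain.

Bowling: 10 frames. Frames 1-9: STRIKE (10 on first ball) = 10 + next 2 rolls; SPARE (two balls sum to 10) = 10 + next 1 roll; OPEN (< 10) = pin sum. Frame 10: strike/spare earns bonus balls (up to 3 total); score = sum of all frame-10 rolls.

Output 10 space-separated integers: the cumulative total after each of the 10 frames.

Answer: 9 29 49 69 89 102 105 125 145 159

Derivation:
Frame 1: OPEN (9+0=9). Cumulative: 9
Frame 2: SPARE (3+7=10). 10 + next roll (10) = 20. Cumulative: 29
Frame 3: STRIKE. 10 + next two rolls (9+1) = 20. Cumulative: 49
Frame 4: SPARE (9+1=10). 10 + next roll (10) = 20. Cumulative: 69
Frame 5: STRIKE. 10 + next two rolls (10+0) = 20. Cumulative: 89
Frame 6: STRIKE. 10 + next two rolls (0+3) = 13. Cumulative: 102
Frame 7: OPEN (0+3=3). Cumulative: 105
Frame 8: STRIKE. 10 + next two rolls (0+10) = 20. Cumulative: 125
Frame 9: SPARE (0+10=10). 10 + next roll (10) = 20. Cumulative: 145
Frame 10: STRIKE. Sum of all frame-10 rolls (10+2+2) = 14. Cumulative: 159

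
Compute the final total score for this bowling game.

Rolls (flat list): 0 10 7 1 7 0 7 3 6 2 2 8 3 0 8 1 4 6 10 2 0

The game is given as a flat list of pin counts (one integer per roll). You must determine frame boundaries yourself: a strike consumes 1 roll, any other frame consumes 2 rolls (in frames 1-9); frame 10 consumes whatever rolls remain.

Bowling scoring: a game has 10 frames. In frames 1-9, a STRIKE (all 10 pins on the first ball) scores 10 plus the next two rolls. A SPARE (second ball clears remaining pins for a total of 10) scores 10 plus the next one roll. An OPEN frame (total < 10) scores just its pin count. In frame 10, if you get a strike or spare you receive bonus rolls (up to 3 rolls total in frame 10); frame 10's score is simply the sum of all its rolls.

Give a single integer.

Frame 1: SPARE (0+10=10). 10 + next roll (7) = 17. Cumulative: 17
Frame 2: OPEN (7+1=8). Cumulative: 25
Frame 3: OPEN (7+0=7). Cumulative: 32
Frame 4: SPARE (7+3=10). 10 + next roll (6) = 16. Cumulative: 48
Frame 5: OPEN (6+2=8). Cumulative: 56
Frame 6: SPARE (2+8=10). 10 + next roll (3) = 13. Cumulative: 69
Frame 7: OPEN (3+0=3). Cumulative: 72
Frame 8: OPEN (8+1=9). Cumulative: 81
Frame 9: SPARE (4+6=10). 10 + next roll (10) = 20. Cumulative: 101
Frame 10: STRIKE. Sum of all frame-10 rolls (10+2+0) = 12. Cumulative: 113

Answer: 113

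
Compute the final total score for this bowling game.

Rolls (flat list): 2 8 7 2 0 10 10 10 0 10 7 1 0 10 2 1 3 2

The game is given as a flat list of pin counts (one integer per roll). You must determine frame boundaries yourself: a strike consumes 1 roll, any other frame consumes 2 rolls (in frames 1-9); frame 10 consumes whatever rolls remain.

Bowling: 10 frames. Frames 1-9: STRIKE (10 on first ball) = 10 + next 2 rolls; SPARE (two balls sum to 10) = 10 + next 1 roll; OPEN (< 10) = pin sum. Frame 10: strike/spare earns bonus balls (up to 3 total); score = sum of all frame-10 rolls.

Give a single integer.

Frame 1: SPARE (2+8=10). 10 + next roll (7) = 17. Cumulative: 17
Frame 2: OPEN (7+2=9). Cumulative: 26
Frame 3: SPARE (0+10=10). 10 + next roll (10) = 20. Cumulative: 46
Frame 4: STRIKE. 10 + next two rolls (10+0) = 20. Cumulative: 66
Frame 5: STRIKE. 10 + next two rolls (0+10) = 20. Cumulative: 86
Frame 6: SPARE (0+10=10). 10 + next roll (7) = 17. Cumulative: 103
Frame 7: OPEN (7+1=8). Cumulative: 111
Frame 8: SPARE (0+10=10). 10 + next roll (2) = 12. Cumulative: 123
Frame 9: OPEN (2+1=3). Cumulative: 126
Frame 10: OPEN. Sum of all frame-10 rolls (3+2) = 5. Cumulative: 131

Answer: 131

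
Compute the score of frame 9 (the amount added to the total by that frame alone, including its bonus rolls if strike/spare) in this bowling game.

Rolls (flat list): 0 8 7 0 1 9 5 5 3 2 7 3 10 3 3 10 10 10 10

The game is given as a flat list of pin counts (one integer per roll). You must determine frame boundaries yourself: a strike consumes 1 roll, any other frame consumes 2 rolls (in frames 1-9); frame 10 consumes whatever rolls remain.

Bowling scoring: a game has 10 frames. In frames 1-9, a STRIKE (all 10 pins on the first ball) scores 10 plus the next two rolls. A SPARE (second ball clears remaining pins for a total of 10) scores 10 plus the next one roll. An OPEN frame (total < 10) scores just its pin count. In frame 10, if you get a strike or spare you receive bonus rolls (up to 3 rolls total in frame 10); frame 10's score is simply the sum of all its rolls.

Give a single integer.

Answer: 30

Derivation:
Frame 1: OPEN (0+8=8). Cumulative: 8
Frame 2: OPEN (7+0=7). Cumulative: 15
Frame 3: SPARE (1+9=10). 10 + next roll (5) = 15. Cumulative: 30
Frame 4: SPARE (5+5=10). 10 + next roll (3) = 13. Cumulative: 43
Frame 5: OPEN (3+2=5). Cumulative: 48
Frame 6: SPARE (7+3=10). 10 + next roll (10) = 20. Cumulative: 68
Frame 7: STRIKE. 10 + next two rolls (3+3) = 16. Cumulative: 84
Frame 8: OPEN (3+3=6). Cumulative: 90
Frame 9: STRIKE. 10 + next two rolls (10+10) = 30. Cumulative: 120
Frame 10: STRIKE. Sum of all frame-10 rolls (10+10+10) = 30. Cumulative: 150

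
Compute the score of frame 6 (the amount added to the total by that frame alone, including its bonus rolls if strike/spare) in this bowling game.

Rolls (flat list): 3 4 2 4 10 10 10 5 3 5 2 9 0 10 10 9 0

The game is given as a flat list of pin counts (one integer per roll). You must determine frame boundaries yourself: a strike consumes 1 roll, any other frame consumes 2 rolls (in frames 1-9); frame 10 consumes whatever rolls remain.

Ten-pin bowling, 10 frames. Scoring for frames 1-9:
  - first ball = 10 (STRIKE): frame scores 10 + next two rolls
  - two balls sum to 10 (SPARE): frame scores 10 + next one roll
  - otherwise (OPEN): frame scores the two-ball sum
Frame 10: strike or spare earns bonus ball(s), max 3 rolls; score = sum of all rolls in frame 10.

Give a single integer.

Answer: 8

Derivation:
Frame 1: OPEN (3+4=7). Cumulative: 7
Frame 2: OPEN (2+4=6). Cumulative: 13
Frame 3: STRIKE. 10 + next two rolls (10+10) = 30. Cumulative: 43
Frame 4: STRIKE. 10 + next two rolls (10+5) = 25. Cumulative: 68
Frame 5: STRIKE. 10 + next two rolls (5+3) = 18. Cumulative: 86
Frame 6: OPEN (5+3=8). Cumulative: 94
Frame 7: OPEN (5+2=7). Cumulative: 101
Frame 8: OPEN (9+0=9). Cumulative: 110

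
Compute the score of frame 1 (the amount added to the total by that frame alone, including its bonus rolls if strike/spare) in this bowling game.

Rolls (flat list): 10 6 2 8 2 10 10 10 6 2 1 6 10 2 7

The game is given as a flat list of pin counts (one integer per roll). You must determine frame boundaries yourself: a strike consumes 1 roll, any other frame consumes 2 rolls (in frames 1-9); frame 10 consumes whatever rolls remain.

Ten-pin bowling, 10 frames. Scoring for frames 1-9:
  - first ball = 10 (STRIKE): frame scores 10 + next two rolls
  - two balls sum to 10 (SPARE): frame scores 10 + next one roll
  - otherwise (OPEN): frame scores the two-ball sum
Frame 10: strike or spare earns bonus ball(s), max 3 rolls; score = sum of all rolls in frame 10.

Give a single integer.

Answer: 18

Derivation:
Frame 1: STRIKE. 10 + next two rolls (6+2) = 18. Cumulative: 18
Frame 2: OPEN (6+2=8). Cumulative: 26
Frame 3: SPARE (8+2=10). 10 + next roll (10) = 20. Cumulative: 46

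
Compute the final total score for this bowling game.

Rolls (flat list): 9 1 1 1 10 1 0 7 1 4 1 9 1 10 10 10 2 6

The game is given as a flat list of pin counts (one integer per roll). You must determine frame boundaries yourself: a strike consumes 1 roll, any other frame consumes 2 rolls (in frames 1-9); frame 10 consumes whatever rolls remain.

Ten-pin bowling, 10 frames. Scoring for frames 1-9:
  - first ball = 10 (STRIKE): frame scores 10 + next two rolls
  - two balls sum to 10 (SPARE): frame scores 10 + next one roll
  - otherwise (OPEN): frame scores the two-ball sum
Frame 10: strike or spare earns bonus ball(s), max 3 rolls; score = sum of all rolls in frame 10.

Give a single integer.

Answer: 128

Derivation:
Frame 1: SPARE (9+1=10). 10 + next roll (1) = 11. Cumulative: 11
Frame 2: OPEN (1+1=2). Cumulative: 13
Frame 3: STRIKE. 10 + next two rolls (1+0) = 11. Cumulative: 24
Frame 4: OPEN (1+0=1). Cumulative: 25
Frame 5: OPEN (7+1=8). Cumulative: 33
Frame 6: OPEN (4+1=5). Cumulative: 38
Frame 7: SPARE (9+1=10). 10 + next roll (10) = 20. Cumulative: 58
Frame 8: STRIKE. 10 + next two rolls (10+10) = 30. Cumulative: 88
Frame 9: STRIKE. 10 + next two rolls (10+2) = 22. Cumulative: 110
Frame 10: STRIKE. Sum of all frame-10 rolls (10+2+6) = 18. Cumulative: 128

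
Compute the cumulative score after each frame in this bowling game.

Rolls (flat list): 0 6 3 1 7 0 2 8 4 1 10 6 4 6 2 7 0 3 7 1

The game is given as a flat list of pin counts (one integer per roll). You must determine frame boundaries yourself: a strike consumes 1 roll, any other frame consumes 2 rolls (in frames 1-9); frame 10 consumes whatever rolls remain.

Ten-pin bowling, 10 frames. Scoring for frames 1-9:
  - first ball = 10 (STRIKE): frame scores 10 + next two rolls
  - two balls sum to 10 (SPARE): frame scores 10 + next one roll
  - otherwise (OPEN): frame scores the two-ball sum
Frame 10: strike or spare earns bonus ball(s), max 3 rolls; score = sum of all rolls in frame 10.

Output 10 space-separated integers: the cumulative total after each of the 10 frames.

Frame 1: OPEN (0+6=6). Cumulative: 6
Frame 2: OPEN (3+1=4). Cumulative: 10
Frame 3: OPEN (7+0=7). Cumulative: 17
Frame 4: SPARE (2+8=10). 10 + next roll (4) = 14. Cumulative: 31
Frame 5: OPEN (4+1=5). Cumulative: 36
Frame 6: STRIKE. 10 + next two rolls (6+4) = 20. Cumulative: 56
Frame 7: SPARE (6+4=10). 10 + next roll (6) = 16. Cumulative: 72
Frame 8: OPEN (6+2=8). Cumulative: 80
Frame 9: OPEN (7+0=7). Cumulative: 87
Frame 10: SPARE. Sum of all frame-10 rolls (3+7+1) = 11. Cumulative: 98

Answer: 6 10 17 31 36 56 72 80 87 98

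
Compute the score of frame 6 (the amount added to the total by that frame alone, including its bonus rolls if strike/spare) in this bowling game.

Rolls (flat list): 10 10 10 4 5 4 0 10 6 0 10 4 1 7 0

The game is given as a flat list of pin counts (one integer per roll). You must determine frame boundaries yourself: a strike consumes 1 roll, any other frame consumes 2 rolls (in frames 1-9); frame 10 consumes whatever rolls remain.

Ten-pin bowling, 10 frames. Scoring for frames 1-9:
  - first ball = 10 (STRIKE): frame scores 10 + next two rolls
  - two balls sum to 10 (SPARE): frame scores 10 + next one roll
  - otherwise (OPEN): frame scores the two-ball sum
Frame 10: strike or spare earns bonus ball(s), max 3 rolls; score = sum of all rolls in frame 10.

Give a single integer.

Frame 1: STRIKE. 10 + next two rolls (10+10) = 30. Cumulative: 30
Frame 2: STRIKE. 10 + next two rolls (10+4) = 24. Cumulative: 54
Frame 3: STRIKE. 10 + next two rolls (4+5) = 19. Cumulative: 73
Frame 4: OPEN (4+5=9). Cumulative: 82
Frame 5: OPEN (4+0=4). Cumulative: 86
Frame 6: STRIKE. 10 + next two rolls (6+0) = 16. Cumulative: 102
Frame 7: OPEN (6+0=6). Cumulative: 108
Frame 8: STRIKE. 10 + next two rolls (4+1) = 15. Cumulative: 123

Answer: 16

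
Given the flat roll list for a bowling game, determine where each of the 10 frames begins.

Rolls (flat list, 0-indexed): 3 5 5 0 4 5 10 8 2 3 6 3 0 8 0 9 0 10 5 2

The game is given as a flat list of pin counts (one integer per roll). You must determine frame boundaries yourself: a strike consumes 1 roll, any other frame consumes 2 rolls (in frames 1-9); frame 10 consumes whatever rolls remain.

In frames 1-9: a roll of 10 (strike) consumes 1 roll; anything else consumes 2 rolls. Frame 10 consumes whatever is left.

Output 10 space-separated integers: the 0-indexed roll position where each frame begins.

Answer: 0 2 4 6 7 9 11 13 15 17

Derivation:
Frame 1 starts at roll index 0: rolls=3,5 (sum=8), consumes 2 rolls
Frame 2 starts at roll index 2: rolls=5,0 (sum=5), consumes 2 rolls
Frame 3 starts at roll index 4: rolls=4,5 (sum=9), consumes 2 rolls
Frame 4 starts at roll index 6: roll=10 (strike), consumes 1 roll
Frame 5 starts at roll index 7: rolls=8,2 (sum=10), consumes 2 rolls
Frame 6 starts at roll index 9: rolls=3,6 (sum=9), consumes 2 rolls
Frame 7 starts at roll index 11: rolls=3,0 (sum=3), consumes 2 rolls
Frame 8 starts at roll index 13: rolls=8,0 (sum=8), consumes 2 rolls
Frame 9 starts at roll index 15: rolls=9,0 (sum=9), consumes 2 rolls
Frame 10 starts at roll index 17: 3 remaining rolls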